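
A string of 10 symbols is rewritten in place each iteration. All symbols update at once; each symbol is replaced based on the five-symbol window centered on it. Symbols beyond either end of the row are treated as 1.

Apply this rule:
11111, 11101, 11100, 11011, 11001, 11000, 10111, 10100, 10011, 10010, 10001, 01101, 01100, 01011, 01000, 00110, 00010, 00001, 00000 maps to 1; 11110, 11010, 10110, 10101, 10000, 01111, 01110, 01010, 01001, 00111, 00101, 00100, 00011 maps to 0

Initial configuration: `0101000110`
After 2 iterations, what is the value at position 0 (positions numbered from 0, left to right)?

1

iteration 1: 0001110111
iteration 2: 1100011101
position 0 holds 1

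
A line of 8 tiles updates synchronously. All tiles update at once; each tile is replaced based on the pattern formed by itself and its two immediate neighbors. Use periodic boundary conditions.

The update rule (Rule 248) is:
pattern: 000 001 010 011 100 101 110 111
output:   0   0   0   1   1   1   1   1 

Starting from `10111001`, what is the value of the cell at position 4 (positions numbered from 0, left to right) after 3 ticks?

11111101
11111111
11111111
position 4 holds 1

1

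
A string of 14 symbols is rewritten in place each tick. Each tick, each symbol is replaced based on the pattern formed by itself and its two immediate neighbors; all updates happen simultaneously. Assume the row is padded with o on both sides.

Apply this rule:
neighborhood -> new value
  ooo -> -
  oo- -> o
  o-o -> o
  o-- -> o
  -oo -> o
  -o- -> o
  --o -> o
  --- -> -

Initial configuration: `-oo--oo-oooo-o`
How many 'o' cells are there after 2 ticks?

ooooooooo--ooo
--------oooo--
count of o: 4

4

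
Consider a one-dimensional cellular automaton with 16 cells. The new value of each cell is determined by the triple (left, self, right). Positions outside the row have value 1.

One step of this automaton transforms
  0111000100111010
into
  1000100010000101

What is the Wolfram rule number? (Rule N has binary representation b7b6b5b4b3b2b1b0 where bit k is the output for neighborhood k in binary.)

position 2: 111 → 0  (bit 7 = 0)
position 3: 110 → 0  (bit 6 = 0)
position 0: 101 → 1  (bit 5 = 1)
position 4: 100 → 1  (bit 4 = 1)
position 1: 011 → 0  (bit 3 = 0)
position 7: 010 → 0  (bit 2 = 0)
position 6: 001 → 0  (bit 1 = 0)
position 5: 000 → 0  (bit 0 = 0)
bits b7..b0 = 00110000 = 48

48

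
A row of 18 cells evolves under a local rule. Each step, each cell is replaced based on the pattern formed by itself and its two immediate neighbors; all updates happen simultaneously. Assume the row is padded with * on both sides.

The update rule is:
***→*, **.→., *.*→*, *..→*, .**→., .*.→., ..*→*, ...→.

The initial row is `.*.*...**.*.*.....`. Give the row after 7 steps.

*.*.*.*..*.*.*.*.*

*.*.*.*..*.*.*...*
.*.*.*.**.*.*.*.*.
*.*.*.*..*.*.*.*.*
.*.*.*.**.*.*.*.*.  (repeats step 2; period 2)
step 7: *.*.*.*..*.*.*.*.*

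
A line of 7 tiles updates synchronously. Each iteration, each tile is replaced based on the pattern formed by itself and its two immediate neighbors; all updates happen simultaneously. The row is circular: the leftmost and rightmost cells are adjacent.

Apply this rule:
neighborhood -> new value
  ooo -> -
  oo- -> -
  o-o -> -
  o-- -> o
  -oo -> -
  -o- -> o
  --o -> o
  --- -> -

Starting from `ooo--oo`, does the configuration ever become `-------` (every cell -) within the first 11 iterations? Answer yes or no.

yes

---oo--
--o--o-
-oooooo
-------
all cells are - at iteration 4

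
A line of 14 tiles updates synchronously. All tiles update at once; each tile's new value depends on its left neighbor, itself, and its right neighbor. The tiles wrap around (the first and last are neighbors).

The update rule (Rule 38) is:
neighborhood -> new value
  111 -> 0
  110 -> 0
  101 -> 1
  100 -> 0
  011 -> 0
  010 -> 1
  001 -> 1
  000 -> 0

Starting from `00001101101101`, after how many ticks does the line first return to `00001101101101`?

14

tick 1: 00010010010011
tick 2: 00110110110100
tick 3: 01001001001100
tick 4: 11011011010000
tick 5: 00100100110001
tick 6: 01101101000011
tick 7: 10010011000100
tick 8: 10110100001101
tick 9: 01001100010010
tick 10: 11010000110110
tick 11: 00110001001001
tick 12: 01000011011011
tick 13: 11000100100100
tick 14: 00001101101101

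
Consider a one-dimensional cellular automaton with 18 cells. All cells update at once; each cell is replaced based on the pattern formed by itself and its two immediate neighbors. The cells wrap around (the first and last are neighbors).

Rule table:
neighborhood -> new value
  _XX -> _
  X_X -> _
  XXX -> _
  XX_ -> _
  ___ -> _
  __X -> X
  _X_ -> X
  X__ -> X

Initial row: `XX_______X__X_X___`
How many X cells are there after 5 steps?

7

__X_____XXXXX_XX_X
XXXX___X_________X
____X_XXX_______X_
___XX____X_____XXX
X_X__X__XXX___X___
count of X: 7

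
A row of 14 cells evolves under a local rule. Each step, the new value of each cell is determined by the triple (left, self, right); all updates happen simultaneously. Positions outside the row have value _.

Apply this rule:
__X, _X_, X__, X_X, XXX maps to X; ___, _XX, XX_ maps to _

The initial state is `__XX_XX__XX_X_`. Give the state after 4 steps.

step 1: _X__X__XX__XXX
step 2: XXXXXXX__XX_X_
step 3: _XXXXX_XX__XXX
step 4: X_XXX_X__XX_X_

X_XXX_X__XX_X_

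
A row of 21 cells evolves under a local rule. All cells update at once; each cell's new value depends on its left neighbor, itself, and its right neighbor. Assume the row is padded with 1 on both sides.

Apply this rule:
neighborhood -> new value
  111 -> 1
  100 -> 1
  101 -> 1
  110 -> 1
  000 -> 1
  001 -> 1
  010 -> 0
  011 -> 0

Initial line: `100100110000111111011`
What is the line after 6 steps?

111111110110111110111

step 1: 111011011111011111101
step 2: 111101101111101111110
step 3: 111110110111110111111
step 4: 111111011011111011111
step 5: 111111101101111101111
step 6: 111111110110111110111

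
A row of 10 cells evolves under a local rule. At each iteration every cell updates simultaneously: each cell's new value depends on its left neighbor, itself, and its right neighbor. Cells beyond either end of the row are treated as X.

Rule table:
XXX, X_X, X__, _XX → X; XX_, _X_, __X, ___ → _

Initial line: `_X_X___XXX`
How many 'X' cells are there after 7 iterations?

9

X_X_X__XXX
_X_X_X_XXX
X_X_X_XXXX
_X_X_XXXXX
X_X_XXXXXX
_X_XXXXXXX
X_XXXXXXXX
count of X: 9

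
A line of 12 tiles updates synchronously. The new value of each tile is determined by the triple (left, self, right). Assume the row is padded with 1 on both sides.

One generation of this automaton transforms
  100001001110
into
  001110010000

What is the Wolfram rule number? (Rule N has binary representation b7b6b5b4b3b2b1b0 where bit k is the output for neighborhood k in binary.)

3

position 9: 111 → 0  (bit 7 = 0)
position 0: 110 → 0  (bit 6 = 0)
position 11: 101 → 0  (bit 5 = 0)
position 1: 100 → 0  (bit 4 = 0)
position 8: 011 → 0  (bit 3 = 0)
position 5: 010 → 0  (bit 2 = 0)
position 4: 001 → 1  (bit 1 = 1)
position 2: 000 → 1  (bit 0 = 1)
bits b7..b0 = 00000011 = 3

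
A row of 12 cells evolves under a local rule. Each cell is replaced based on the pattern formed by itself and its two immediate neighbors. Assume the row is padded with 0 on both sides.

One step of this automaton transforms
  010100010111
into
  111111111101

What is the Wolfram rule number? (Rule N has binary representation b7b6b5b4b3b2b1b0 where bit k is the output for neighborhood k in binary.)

position 10: 111 → 0  (bit 7 = 0)
position 11: 110 → 1  (bit 6 = 1)
position 2: 101 → 1  (bit 5 = 1)
position 4: 100 → 1  (bit 4 = 1)
position 9: 011 → 1  (bit 3 = 1)
position 1: 010 → 1  (bit 2 = 1)
position 0: 001 → 1  (bit 1 = 1)
position 5: 000 → 1  (bit 0 = 1)
bits b7..b0 = 01111111 = 127

127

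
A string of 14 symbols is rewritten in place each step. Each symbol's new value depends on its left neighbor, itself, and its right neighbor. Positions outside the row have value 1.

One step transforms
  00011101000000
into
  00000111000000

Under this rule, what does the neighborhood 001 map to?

0

At position 2 the neighborhood is 001; the next row has 0 there.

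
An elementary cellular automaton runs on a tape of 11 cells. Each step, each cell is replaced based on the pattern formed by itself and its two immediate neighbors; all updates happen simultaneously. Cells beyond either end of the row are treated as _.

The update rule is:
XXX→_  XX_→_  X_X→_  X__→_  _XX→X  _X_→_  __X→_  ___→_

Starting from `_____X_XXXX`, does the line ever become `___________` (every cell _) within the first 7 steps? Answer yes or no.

yes

step 1: _______X___
step 2: ___________
all cells are _ at step 2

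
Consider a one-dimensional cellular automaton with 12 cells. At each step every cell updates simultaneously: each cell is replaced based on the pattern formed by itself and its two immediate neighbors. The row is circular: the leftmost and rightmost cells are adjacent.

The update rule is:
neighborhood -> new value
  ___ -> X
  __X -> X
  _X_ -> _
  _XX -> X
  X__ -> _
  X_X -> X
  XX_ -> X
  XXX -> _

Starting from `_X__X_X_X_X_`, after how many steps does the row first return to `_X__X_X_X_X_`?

step 1: X__X_X_X_X__
step 2: __X_X_X_X__X
step 3: _X_X_X_X__X_
step 4: X_X_X_X__X__
step 5: _X_X_X__X__X
step 6: X_X_X__X__X_
step 7: _X_X__X__X_X
step 8: X_X__X__X_X_
step 9: _X__X__X_X_X
step 10: X__X__X_X_X_
step 11: __X__X_X_X_X
step 12: _X__X_X_X_X_

12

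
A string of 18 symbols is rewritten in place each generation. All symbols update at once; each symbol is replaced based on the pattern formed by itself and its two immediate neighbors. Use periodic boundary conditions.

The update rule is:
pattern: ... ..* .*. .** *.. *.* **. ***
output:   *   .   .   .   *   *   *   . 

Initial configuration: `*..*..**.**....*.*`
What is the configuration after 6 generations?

*..*.**..**..**..*

**..*..**.****..*.
.**..*..**...**..*
*.**..*..***..**..
.*.**..*...**..**.
..*.**..**..**..**
*..*.**..**..**..*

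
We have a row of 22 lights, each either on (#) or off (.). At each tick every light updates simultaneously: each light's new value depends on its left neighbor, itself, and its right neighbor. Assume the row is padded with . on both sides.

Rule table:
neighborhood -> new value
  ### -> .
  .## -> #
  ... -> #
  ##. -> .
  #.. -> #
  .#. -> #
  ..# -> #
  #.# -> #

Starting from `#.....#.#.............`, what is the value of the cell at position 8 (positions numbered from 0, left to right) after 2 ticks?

tick 1: ######################
tick 2: #.....................
position 8 holds .

.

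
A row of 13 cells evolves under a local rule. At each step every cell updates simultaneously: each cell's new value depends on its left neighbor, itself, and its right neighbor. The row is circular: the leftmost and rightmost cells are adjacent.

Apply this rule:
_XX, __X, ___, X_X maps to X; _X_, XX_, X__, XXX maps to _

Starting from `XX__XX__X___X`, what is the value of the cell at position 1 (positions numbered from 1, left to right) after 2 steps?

___XX__X__XXX
_XXX__X__XX__
position 1 holds _

_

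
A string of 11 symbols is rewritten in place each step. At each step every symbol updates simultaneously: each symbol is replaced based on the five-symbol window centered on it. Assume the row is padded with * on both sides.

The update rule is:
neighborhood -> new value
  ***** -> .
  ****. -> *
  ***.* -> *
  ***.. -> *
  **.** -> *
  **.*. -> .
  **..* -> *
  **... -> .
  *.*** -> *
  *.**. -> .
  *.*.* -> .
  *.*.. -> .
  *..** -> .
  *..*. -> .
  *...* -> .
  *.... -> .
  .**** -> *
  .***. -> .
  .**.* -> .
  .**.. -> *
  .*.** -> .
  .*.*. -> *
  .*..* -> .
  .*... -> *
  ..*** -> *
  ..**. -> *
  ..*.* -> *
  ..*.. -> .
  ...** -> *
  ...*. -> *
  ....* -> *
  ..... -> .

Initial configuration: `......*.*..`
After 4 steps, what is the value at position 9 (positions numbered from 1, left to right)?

*

step 1: ....****...
step 2: ..******..*
step 3: *.**..***.*
step 4: **.**.*.***
position 9 holds *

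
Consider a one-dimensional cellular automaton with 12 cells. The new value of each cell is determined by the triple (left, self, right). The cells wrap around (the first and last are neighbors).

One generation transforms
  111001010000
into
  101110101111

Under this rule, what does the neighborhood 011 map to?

1

At position 0 the neighborhood is 011; the next row has 1 there.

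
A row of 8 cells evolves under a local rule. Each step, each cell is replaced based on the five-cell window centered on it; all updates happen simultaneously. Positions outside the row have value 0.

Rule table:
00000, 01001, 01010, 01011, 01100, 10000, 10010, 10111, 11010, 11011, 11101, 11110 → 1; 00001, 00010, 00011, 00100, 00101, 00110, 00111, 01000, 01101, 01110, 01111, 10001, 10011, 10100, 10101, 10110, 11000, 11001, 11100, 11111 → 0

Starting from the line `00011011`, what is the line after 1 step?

10000101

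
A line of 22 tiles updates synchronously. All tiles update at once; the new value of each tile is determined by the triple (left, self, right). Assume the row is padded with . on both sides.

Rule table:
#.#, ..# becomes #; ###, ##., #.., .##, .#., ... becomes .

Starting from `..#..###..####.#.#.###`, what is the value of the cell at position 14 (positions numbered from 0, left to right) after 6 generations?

.

.#..#....#....#.#.#...
#..#....#....#.#.#....
..#....#....#.#.#.....
.#....#....#.#.#......
#....#....#.#.#.......
....#....#.#.#........
position 14 holds .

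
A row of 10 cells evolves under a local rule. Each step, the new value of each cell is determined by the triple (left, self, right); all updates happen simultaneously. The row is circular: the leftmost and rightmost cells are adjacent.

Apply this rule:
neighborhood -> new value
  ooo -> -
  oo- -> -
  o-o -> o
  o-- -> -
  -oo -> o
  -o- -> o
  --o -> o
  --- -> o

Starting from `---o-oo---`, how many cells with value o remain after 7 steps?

8

oooooo--oo
-------oo-
oooooooo--
o--------o
--oooooooo
-oo-------
oo--oooooo
count of o: 8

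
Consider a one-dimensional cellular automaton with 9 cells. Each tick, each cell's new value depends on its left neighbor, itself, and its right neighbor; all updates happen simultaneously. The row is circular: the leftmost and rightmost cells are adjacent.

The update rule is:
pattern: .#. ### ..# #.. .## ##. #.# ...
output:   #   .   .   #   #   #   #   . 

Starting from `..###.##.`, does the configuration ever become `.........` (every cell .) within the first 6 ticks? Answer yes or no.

..#.#####
#.###...#
###.##..#
..#####.#
#.#...###
####..#..
tick 6 is ####..#.., still not uniform .

no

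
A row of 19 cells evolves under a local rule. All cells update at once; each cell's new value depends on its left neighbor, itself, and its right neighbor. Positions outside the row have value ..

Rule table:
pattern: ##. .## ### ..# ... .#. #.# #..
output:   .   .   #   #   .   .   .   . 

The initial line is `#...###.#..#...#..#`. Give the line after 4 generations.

#......#...#..#....

...#.#....#...#..#.
..#......#...#..#..
.#......#...#..#...
#......#...#..#....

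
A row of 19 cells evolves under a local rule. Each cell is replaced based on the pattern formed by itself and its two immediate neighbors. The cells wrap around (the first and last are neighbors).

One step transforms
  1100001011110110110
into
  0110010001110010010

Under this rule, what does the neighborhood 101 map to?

0

At position 7 the neighborhood is 101; the next row has 0 there.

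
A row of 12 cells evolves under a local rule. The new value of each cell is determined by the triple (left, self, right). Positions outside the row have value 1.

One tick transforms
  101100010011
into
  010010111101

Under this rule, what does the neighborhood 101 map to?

At position 1 the neighborhood is 101; the next row has 1 there.

1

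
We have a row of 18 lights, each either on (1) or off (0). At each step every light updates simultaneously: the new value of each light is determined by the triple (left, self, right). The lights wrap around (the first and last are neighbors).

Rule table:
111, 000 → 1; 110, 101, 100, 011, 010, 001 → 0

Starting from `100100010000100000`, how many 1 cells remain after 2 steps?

7

000001000110001110
111100010000100100
count of 1: 7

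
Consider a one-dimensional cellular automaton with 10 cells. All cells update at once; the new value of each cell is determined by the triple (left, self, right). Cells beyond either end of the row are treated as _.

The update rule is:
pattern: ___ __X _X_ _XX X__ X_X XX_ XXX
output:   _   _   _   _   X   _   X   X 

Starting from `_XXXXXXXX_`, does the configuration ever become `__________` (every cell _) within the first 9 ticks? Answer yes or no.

yes

tick 1: __XXXXXXXX
tick 2: ___XXXXXXX
tick 3: ____XXXXXX
tick 4: _____XXXXX
tick 5: ______XXXX
tick 6: _______XXX
tick 7: ________XX
tick 8: _________X
tick 9: __________
all cells are _ at tick 9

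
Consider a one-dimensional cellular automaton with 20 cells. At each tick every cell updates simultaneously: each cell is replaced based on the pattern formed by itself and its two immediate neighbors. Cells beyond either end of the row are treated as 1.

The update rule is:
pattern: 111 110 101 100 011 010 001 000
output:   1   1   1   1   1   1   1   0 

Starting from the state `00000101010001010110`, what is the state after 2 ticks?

11011111111111111111

10001111111011111111
11011111111111111111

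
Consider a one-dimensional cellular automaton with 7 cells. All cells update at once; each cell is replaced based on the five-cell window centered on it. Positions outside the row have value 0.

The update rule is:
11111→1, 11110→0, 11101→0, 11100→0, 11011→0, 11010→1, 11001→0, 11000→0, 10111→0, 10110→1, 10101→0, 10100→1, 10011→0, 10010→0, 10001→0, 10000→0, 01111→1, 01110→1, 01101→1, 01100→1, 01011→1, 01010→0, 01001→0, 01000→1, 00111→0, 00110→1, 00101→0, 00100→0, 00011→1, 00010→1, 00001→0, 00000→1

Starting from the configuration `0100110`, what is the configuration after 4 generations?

1000110
0101110
1010100
0000110

0000110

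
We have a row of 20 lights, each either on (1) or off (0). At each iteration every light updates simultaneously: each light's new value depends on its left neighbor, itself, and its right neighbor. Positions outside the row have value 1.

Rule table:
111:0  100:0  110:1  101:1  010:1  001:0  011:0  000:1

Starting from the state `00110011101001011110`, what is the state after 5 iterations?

iteration 1: 00010000111001100011
iteration 2: 01010110001000101000
iteration 3: 11111010101010111010
iteration 4: 00001111111111001111
iteration 5: 01100000000001000000

01100000000001000000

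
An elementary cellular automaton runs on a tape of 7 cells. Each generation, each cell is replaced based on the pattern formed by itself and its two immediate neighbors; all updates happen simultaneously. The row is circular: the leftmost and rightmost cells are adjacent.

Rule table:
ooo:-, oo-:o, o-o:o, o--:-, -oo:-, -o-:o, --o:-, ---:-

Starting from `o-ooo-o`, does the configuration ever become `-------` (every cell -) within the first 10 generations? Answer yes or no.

oo--oo-
-o---oo
oo----o
-o-----
-o-----  (fixed point — unchanged through generation 10)
generation 10 is -o-----, still not uniform -

no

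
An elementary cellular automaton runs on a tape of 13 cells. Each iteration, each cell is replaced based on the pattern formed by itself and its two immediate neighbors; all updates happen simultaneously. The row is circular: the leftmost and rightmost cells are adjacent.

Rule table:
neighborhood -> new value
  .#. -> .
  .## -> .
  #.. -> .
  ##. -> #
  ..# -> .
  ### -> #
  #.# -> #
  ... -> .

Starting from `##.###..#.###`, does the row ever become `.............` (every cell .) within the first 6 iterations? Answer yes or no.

no

iteration 1: ###.##...#.##
iteration 2: ####.#....#.#
iteration 3: #####......#.
iteration 4: .####.......#
iteration 5: #.###........
iteration 6: .#.##........
iteration 6 is .#.##........, still not uniform .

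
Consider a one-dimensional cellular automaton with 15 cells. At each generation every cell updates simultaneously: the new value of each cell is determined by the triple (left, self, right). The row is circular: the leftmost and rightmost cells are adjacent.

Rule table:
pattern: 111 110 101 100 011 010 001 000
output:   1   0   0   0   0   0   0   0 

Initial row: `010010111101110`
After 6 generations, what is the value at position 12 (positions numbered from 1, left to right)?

000000011000100
000000000000000
000000000000000  (fixed point — unchanged through generation 6)
position 12 holds 0

0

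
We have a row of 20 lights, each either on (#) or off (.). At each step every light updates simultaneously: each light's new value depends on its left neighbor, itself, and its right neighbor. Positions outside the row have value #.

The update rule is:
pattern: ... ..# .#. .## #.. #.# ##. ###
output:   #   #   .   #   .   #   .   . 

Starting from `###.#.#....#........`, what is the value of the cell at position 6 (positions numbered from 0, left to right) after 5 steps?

.

...#.#..###..#######
.##.#..##...##......
##.#..##..###..#####
..#..##..##...##....
.#..##..##..###..###
position 6 holds .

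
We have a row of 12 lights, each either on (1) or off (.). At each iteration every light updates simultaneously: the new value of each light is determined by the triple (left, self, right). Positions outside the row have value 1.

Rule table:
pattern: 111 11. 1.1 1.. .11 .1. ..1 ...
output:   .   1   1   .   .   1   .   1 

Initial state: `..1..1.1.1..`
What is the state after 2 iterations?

..1......1..

..1..11111..
..1......1..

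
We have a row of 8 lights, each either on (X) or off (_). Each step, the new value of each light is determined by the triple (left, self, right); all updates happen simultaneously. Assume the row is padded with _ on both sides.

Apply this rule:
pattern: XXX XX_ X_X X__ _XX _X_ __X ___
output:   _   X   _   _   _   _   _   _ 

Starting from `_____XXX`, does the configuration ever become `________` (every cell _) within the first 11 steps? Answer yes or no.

_______X
________
all cells are _ at step 2

yes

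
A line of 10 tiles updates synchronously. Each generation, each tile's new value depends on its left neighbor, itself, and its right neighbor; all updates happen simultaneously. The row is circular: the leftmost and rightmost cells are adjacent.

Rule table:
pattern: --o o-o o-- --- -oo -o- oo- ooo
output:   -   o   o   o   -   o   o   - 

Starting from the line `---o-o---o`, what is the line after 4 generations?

oo-ooooo-o
-oo----oo-
--oooo--oo
o----oo--o

o----oo--o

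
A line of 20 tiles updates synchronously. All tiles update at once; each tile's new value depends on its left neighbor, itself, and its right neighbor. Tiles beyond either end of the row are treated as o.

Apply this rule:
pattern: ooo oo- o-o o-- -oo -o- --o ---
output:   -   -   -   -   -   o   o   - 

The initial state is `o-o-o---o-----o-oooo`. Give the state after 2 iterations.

-oo-o-o-----o------o

--o-o--oo----oo-----
-oo-o-o-----o------o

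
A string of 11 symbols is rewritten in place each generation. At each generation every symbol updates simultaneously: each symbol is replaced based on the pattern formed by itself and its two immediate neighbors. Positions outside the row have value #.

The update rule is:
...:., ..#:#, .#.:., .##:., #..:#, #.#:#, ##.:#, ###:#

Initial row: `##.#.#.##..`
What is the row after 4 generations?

######.#.#.

###.#.#.###
####.#.#.##
#####.#.#.#
######.#.#.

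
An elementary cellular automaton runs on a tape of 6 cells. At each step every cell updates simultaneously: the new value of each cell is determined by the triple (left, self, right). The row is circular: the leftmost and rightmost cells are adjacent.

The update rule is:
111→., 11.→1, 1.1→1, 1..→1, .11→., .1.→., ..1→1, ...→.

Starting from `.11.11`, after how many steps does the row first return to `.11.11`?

step 1: 1.11.1
step 2: 11.11.
step 3: .11.11

3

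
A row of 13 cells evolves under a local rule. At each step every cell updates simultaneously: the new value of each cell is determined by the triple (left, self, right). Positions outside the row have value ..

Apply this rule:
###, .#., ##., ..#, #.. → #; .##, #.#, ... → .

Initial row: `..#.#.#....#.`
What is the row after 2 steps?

#.#.#..###.##

.##.#.##..###
#.#.#..###.##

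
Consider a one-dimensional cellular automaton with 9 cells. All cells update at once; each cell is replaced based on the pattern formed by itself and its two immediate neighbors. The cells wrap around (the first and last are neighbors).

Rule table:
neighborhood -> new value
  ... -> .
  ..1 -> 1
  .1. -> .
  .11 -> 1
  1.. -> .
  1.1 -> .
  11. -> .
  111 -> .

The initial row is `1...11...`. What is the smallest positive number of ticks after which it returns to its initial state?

9

...11...1
..11...1.
.11...1..
11...1...
1...1...1
...1...11
..1...11.
.1...11..
1...11...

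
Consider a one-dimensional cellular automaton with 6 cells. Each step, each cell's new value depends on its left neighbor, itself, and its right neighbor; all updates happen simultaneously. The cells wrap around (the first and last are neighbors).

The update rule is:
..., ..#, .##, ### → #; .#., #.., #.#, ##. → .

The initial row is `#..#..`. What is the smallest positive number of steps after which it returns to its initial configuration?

..#..#
.#..#.
#..#..

3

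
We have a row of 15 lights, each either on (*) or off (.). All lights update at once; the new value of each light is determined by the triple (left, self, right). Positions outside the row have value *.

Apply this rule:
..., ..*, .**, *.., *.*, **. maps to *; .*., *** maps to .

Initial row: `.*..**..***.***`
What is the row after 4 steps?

*.*******.***..
***.....***.***
..*******.***..
***.....***.***

***.....***.***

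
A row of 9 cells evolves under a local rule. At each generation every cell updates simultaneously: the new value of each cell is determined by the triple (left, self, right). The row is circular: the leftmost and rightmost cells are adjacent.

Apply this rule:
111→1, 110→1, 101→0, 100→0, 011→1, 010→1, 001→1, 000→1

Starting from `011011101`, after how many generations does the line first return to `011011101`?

1

011011101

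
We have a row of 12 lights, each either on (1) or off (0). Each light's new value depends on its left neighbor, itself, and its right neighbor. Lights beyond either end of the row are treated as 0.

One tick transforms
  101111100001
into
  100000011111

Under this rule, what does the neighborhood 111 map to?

At position 3 the neighborhood is 111; the next row has 0 there.

0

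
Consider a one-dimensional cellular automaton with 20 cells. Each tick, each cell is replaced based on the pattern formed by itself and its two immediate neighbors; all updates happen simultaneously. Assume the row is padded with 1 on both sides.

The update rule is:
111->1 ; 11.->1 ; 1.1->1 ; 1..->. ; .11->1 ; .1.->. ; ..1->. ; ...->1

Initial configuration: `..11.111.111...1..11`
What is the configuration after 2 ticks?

..1111111111.1....11
..11111111111..11.11

..11111111111..11.11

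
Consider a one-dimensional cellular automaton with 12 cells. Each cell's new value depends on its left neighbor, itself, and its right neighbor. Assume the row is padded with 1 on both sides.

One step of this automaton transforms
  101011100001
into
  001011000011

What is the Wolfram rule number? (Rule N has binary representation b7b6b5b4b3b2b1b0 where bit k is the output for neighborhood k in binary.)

142

position 5: 111 → 1  (bit 7 = 1)
position 0: 110 → 0  (bit 6 = 0)
position 1: 101 → 0  (bit 5 = 0)
position 7: 100 → 0  (bit 4 = 0)
position 4: 011 → 1  (bit 3 = 1)
position 2: 010 → 1  (bit 2 = 1)
position 10: 001 → 1  (bit 1 = 1)
position 8: 000 → 0  (bit 0 = 0)
bits b7..b0 = 10001110 = 142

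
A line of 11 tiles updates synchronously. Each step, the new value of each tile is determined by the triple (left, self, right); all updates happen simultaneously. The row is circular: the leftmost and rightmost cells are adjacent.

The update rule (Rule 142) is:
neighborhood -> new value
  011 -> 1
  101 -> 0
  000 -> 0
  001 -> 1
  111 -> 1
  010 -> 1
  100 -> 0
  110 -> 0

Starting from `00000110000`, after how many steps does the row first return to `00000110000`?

step 1: 00001100000
step 2: 00011000000
step 3: 00110000000
step 4: 01100000000
step 5: 11000000000
step 6: 10000000001
step 7: 00000000011
step 8: 00000000110
step 9: 00000001100
step 10: 00000011000
step 11: 00000110000

11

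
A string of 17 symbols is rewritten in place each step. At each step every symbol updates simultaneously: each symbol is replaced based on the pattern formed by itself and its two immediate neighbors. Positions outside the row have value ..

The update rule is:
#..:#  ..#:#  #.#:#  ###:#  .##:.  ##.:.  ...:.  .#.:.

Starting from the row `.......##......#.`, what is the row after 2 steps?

......#..#....#.#
.....#.##.#..#.#.

.....#.##.#..#.#.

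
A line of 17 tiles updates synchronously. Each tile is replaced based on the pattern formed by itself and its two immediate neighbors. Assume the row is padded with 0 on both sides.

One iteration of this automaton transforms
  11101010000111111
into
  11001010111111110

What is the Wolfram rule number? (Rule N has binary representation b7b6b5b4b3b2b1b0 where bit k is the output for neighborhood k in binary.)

position 1: 111 → 1  (bit 7 = 1)
position 2: 110 → 0  (bit 6 = 0)
position 3: 101 → 0  (bit 5 = 0)
position 7: 100 → 0  (bit 4 = 0)
position 0: 011 → 1  (bit 3 = 1)
position 4: 010 → 1  (bit 2 = 1)
position 10: 001 → 1  (bit 1 = 1)
position 8: 000 → 1  (bit 0 = 1)
bits b7..b0 = 10001111 = 143

143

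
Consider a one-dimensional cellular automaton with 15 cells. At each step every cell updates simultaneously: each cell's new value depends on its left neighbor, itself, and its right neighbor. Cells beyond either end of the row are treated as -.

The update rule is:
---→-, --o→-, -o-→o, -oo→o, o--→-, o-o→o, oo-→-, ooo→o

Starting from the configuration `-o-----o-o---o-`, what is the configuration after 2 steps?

-o-----ooo---o-
-o-----oo----o-

-o-----oo----o-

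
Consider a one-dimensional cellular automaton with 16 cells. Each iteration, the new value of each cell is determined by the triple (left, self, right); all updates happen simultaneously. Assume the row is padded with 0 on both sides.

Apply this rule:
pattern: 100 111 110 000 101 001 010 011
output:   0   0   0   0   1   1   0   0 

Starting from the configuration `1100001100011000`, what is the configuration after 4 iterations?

0010000100000000

0000010000100000
0000100001000000
0001000010000000
0010000100000000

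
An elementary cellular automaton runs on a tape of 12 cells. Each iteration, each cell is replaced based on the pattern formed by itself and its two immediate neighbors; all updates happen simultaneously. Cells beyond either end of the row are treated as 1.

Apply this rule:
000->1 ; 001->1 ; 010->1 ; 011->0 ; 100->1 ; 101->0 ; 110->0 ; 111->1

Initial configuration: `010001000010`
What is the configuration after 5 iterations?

011111111110
001111111100
110111111011
100011110001
011101101110

011101101110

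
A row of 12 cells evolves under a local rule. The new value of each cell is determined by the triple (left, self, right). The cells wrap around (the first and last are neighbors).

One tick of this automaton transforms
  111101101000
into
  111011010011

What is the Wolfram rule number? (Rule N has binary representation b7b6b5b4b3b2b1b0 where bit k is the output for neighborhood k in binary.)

171

position 1: 111 → 1  (bit 7 = 1)
position 3: 110 → 0  (bit 6 = 0)
position 4: 101 → 1  (bit 5 = 1)
position 9: 100 → 0  (bit 4 = 0)
position 0: 011 → 1  (bit 3 = 1)
position 8: 010 → 0  (bit 2 = 0)
position 11: 001 → 1  (bit 1 = 1)
position 10: 000 → 1  (bit 0 = 1)
bits b7..b0 = 10101011 = 171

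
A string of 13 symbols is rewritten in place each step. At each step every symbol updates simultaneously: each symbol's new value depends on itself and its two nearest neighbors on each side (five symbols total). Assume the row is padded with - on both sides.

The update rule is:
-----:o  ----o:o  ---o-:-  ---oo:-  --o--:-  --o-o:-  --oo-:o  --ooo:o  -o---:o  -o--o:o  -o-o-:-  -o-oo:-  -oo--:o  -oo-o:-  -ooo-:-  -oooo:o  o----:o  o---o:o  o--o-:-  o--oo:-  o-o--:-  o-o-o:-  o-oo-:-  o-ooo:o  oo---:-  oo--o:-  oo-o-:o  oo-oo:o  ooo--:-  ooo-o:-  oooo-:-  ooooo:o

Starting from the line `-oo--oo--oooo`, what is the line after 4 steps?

-oo--oo-----o

step 1: -oo--oo--oo--
step 2: -oo--oo--oo-o
step 3: -oo--oo--o-o-
step 4: -oo--oo-----o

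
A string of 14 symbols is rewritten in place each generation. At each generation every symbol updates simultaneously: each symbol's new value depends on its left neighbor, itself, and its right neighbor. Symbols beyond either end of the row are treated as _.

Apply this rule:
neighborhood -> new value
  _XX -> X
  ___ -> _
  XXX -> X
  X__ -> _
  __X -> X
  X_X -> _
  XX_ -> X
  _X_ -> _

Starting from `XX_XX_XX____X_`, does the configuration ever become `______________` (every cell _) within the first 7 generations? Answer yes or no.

no

XX_XX_XX___X__
XX_XX_XX__X___
XX_XX_XX_X____
XX_XX_XX______
XX_XX_XX______  (fixed point — unchanged through generation 7)
generation 7 is XX_XX_XX______, still not uniform _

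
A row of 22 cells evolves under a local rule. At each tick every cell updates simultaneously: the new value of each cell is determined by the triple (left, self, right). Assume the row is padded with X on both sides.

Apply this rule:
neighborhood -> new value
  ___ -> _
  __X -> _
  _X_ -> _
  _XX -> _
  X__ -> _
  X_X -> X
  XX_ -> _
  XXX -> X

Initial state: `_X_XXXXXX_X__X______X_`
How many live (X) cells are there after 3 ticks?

tick 1: X_X_XXXX_X___________X
tick 2: _X_X_XX_X_____________
tick 3: X_X_X__X______________
count of X: 4

4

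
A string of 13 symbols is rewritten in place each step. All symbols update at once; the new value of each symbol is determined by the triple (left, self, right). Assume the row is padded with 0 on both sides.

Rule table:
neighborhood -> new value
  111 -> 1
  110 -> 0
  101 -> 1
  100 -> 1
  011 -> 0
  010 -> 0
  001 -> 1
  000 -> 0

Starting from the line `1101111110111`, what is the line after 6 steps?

0101011010101

step 1: 0010111101010
step 2: 0101011010101
step 3: 1010100101010
step 4: 0101011010101  (repeats step 2; period 2)
step 6: 0101011010101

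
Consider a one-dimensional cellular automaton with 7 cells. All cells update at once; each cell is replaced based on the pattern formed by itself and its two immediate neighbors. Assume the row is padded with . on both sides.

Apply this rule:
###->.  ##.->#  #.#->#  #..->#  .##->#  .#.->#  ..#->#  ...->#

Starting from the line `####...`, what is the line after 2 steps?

#..####
####..#

####..#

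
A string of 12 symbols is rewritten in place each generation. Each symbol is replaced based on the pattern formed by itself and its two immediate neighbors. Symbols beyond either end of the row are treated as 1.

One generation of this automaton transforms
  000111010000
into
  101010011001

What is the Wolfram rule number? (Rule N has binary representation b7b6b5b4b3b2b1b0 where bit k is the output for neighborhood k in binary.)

position 4: 111 → 1  (bit 7 = 1)
position 5: 110 → 0  (bit 6 = 0)
position 6: 101 → 0  (bit 5 = 0)
position 0: 100 → 1  (bit 4 = 1)
position 3: 011 → 0  (bit 3 = 0)
position 7: 010 → 1  (bit 2 = 1)
position 2: 001 → 1  (bit 1 = 1)
position 1: 000 → 0  (bit 0 = 0)
bits b7..b0 = 10010110 = 150

150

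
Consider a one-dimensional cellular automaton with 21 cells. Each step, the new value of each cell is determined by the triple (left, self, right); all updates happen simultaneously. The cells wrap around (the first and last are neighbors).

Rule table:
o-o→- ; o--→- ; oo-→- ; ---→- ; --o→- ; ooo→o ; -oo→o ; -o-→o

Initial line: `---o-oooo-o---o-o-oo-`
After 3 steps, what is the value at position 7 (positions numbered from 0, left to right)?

---o-ooo--o---o-o-o--
---o-oo---o---o-o-o--
---o-o----o---o-o-o--
position 7 holds -

-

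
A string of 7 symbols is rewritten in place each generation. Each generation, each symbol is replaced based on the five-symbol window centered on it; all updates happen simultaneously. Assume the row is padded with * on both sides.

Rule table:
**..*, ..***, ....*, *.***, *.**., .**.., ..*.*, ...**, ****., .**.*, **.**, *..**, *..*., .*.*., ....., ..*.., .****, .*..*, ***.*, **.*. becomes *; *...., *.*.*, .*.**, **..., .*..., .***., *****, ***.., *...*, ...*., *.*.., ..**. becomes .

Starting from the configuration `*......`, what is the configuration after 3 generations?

***..**

...****
..***..
***..**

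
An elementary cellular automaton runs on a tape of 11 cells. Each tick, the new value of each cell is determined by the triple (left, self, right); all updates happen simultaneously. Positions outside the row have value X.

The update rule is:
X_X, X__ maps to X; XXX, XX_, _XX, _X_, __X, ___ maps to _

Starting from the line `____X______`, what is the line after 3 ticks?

X____X_____
_X____X____
X_X____X___

X_X____X___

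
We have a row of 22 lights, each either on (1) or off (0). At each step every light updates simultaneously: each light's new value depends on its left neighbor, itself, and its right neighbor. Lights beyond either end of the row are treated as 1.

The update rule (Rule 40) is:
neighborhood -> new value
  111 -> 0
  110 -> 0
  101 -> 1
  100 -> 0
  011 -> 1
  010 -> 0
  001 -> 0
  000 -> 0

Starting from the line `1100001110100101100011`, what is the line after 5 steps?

0000000000000000000001

step 1: 0000001001000011000010
step 2: 0000000000000010000001
step 3: 0000000000000000000001
step 4: 0000000000000000000001  (fixed point — unchanged through step 5)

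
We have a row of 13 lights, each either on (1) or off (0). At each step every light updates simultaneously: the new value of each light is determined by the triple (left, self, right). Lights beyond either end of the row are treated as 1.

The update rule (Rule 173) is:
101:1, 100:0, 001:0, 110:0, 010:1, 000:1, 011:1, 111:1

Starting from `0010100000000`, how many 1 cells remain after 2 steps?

0011101111110
0011011111101
count of 1: 9

9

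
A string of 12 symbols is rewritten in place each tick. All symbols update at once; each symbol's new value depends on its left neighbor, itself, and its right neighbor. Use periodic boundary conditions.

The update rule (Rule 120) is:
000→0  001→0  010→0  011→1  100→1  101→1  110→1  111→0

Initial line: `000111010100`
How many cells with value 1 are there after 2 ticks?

000101101010
000011110101
count of 1: 6

6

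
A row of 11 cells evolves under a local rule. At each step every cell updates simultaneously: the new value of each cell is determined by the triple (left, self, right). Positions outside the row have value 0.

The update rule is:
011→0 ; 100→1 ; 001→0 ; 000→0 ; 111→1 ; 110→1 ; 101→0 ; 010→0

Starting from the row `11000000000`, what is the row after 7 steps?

01100000000
00110000000
00011000000
00001100000
00000110000
00000011000
00000001100

00000001100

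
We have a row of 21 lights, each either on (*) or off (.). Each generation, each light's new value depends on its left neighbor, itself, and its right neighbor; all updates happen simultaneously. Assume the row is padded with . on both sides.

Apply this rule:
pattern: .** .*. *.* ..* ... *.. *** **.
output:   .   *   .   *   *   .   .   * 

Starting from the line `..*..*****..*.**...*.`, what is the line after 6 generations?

***.*....*.**..*.***.
..*.*.****..*.**...*.
***.*....*.**..*.***.  (repeats generation 1; period 2)
generation 6: ..*.*.****..*.**...*.

..*.*.****..*.**...*.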